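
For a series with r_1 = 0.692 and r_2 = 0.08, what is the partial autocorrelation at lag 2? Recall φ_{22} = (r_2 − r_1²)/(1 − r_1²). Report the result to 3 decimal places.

-0.765

φ_{22} = (r_2 − r_1²) / (1 − r_1²)
r_1² = (0.692)² = 0.478864
Numerator = 0.08 − 0.4789 = -0.3989; denominator = 1 − 0.4789 = 0.5211
φ_{22} = -0.3989 / 0.5211 = -0.765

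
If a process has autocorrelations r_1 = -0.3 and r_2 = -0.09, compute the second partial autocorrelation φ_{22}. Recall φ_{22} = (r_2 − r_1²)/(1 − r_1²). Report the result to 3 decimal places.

-0.198

φ_{22} = (r_2 − r_1²) / (1 − r_1²)
r_1² = (-0.3)² = 0.09
Numerator = -0.09 − 0.0900 = -0.1800; denominator = 1 − 0.0900 = 0.9100
φ_{22} = -0.1800 / 0.9100 = -0.198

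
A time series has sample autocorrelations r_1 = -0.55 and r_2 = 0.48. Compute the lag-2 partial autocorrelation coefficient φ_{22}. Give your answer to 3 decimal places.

φ_{22} = (r_2 − r_1²) / (1 − r_1²)
r_1² = (-0.55)² = 0.3025
Numerator = 0.48 − 0.3025 = 0.1775; denominator = 1 − 0.3025 = 0.6975
φ_{22} = 0.1775 / 0.6975 = 0.254

0.254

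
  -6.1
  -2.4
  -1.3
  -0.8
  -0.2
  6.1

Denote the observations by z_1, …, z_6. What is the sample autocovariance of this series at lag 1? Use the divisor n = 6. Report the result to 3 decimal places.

2.241

Mean z̄ = (-6.1 − 2.4 − 1.3 − 0.8 − 0.2 + 6.1)/6 = -0.7833
Σ_{t=1}^{5}(z_t−z̄)(z_{t+1}−z̄) = 13.4447
γ_1 = 13.4447 / 6 = 2.241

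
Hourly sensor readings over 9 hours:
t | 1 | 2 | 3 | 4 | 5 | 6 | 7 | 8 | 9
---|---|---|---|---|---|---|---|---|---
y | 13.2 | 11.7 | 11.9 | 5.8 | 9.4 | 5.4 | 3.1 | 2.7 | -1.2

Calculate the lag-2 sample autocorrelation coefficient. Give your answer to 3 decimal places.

Mean ȳ = (13.2 + 11.7 + 11.9 + 5.8 + 9.4 + 5.4 + 3.1 + 2.7 − 1.2)/9 = 6.8889
Σ(y_t−ȳ)(y_{t+2}−ȳ) = (31.6257) + (-5.2388) + (12.5835) + (1.6212) + (-9.5143) + (6.2368) + (30.6479) = 67.9620
Denominator Σ(y_t−ȳ)² = 195.1289
r_2 = 67.9620 / 195.1289 = 0.348

0.348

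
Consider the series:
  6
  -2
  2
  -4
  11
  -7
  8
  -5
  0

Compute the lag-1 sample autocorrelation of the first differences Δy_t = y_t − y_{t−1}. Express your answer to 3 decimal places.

-0.879

First differences Δy: -8, 4, -6, 15, -18, 15, -13, 5
Mean of differences = -0.7500
Numerator Σ(Δy_t−Δȳ)(Δy_{t+1}−Δȳ) = -948.8125
Denominator Σ(Δy_t−Δȳ)² = 1079.5000
r_1(Δy) = -948.8125 / 1079.5000 = -0.879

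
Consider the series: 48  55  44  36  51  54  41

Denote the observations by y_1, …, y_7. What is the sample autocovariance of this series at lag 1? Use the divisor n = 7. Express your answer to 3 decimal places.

-5.857

Mean ȳ = (48 + 55 + 44 + 36 + 51 + 54 + 41)/7 = 47.0000
Σ_{t=1}^{6}(y_t−ȳ)(y_{t+1}−ȳ) = -41.0000
γ_1 = -41.0000 / 7 = -5.857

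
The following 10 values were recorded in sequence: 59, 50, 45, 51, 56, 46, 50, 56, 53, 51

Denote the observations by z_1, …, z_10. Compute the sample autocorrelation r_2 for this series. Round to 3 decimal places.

Mean z̄ = (59 + 50 + 45 + 51 + 56 + 46 + 50 + 56 + 53 + 51)/10 = 51.7000
Numerator Σ_{t=1}^{8}(z_t−z̄)(z_{t+2}−z̄) = -109.5800
Denominator Σ(z_t−z̄)² = 176.1000
r_2 = -109.5800 / 176.1000 = -0.622

-0.622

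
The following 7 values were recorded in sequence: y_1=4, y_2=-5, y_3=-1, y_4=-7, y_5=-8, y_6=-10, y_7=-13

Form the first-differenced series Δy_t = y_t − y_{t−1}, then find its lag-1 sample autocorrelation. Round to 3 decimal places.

First differences Δy: -9, 4, -6, -1, -2, -3
Mean of differences = -2.8333
Numerator Σ(Δy_t−Δȳ)(Δy_{t+1}−Δȳ) = -68.1944
Denominator Σ(Δy_t−Δȳ)² = 98.8333
r_1(Δy) = -68.1944 / 98.8333 = -0.690

-0.690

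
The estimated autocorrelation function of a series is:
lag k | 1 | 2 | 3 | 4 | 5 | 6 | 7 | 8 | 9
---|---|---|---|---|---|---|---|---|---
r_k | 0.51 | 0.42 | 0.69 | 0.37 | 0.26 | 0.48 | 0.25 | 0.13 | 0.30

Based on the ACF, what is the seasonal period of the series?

3

The largest autocorrelation is r_3 = 0.69; the remaining lags stay at or below 0.51. The elevated value at lag 1 (0.51), dropping to 0.42 at lag 2, reflects decaying short-term dependence rather than seasonality.
The dominant spike at lag 3 indicates a seasonal period of 3.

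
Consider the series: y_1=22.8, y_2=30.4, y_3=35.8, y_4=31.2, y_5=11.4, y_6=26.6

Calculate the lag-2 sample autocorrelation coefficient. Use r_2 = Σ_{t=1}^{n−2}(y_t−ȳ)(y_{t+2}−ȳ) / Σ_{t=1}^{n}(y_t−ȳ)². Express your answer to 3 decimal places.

-0.422

Mean ȳ = (22.8 + 30.4 + 35.8 + 31.2 + 11.4 + 26.6)/6 = 26.3667
Numerator Σ_{t=1}^{4}(y_t−ȳ)(y_{t+2}−ȳ) = -154.2089
Denominator Σ(y_t−ȳ)² = 365.3933
r_2 = -154.2089 / 365.3933 = -0.422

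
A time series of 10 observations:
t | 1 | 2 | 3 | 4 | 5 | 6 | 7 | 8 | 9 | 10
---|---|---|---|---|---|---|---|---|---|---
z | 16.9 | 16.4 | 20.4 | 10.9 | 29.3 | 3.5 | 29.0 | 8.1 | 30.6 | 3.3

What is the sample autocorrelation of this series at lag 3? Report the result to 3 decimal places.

-0.596

Mean z̄ = (16.9 + 16.4 + 20.4 + 10.9 + 29.3 + 3.5 + 29.0 + 8.1 + 30.6 + 3.3)/10 = 16.8400
Numerator Σ_{t=1}^{7}(z_t−z̄)(z_{t+3}−z̄) = -582.6648
Denominator Σ(z_t−z̄)² = 978.2840
r_3 = -582.6648 / 978.2840 = -0.596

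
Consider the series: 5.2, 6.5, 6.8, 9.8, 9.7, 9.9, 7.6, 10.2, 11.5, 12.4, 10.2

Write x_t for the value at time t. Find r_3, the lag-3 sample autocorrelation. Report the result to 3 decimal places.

-0.166

Mean x̄ = (5.2 + 6.5 + 6.8 + 9.8 + 9.7 + 9.9 + 7.6 + 10.2 + 11.5 + 12.4 + 10.2)/11 = 9.0727
Numerator Σ_{t=1}^{8}(x_t−x̄)(x_{t+3}−x̄) = -8.2959
Denominator Σ(x_t−x̄)² = 50.0618
r_3 = -8.2959 / 50.0618 = -0.166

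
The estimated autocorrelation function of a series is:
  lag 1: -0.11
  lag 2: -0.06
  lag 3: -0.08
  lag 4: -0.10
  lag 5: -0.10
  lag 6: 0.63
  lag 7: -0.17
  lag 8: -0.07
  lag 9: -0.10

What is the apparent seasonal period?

6

The largest autocorrelation is r_6 = 0.63; the remaining lags stay at or below -0.06.
The dominant spike at lag 6 indicates a seasonal period of 6.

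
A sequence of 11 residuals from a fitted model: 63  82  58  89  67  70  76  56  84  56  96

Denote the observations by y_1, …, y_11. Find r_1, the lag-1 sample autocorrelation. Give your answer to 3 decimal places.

Mean ȳ = (63 + 82 + 58 + 89 + 67 + 70 + 76 + 56 + 84 + 56 + 96)/11 = 72.4545
Numerator Σ_{t=1}^{10}(y_t−ȳ)(y_{t+1}−ȳ) = -1378.6612
Denominator Σ(y_t−ȳ)² = 1940.7273
r_1 = -1378.6612 / 1940.7273 = -0.710

-0.710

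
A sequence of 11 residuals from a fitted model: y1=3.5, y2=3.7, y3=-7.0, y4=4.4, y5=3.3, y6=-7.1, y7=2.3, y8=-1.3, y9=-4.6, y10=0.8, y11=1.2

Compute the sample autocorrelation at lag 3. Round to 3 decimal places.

0.625

Mean ȳ = (3.5 + 3.7 − 7.0 + 4.4 + 3.3 − 7.1 + 2.3 − 1.3 − 4.6 + 0.8 + 1.2)/11 = -0.0727
Numerator Σ_{t=1}^{8}(y_t−ȳ)(y_{t+3}−ȳ) = 116.1805
Denominator Σ(y_t−ȳ)² = 185.7618
r_3 = 116.1805 / 185.7618 = 0.625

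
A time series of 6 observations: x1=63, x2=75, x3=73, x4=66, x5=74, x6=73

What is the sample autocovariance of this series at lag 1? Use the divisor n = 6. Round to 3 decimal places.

Mean x̄ = (63 + 75 + 73 + 66 + 74 + 73)/6 = 70.6667
Deviations: -7.6667, 4.3333, 2.3333, -4.6667, 3.3333, 2.3333
Σ_{t=1}^{5}(x_t−x̄)(x_{t+1}−x̄) = -41.7778
γ_1 = -41.7778 / 6 = -6.963

-6.963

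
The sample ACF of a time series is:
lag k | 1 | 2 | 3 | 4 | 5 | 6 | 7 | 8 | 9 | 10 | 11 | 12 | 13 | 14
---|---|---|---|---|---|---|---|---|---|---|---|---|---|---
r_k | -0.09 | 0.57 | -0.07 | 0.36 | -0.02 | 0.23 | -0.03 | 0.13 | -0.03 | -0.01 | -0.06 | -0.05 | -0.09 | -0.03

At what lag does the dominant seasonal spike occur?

2

The largest autocorrelation is r_2 = 0.57, with weaker echoes at lags 4 (0.36) and 6 (0.23); the remaining lags stay at or below 0.13.
The dominant spike at lag 2 indicates a seasonal period of 2.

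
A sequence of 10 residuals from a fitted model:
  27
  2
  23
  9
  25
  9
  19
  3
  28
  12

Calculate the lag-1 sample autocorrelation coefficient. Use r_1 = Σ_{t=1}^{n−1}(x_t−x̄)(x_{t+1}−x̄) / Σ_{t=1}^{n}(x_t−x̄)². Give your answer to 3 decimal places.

Mean x̄ = (27 + 2 + 23 + 9 + 25 + 9 + 19 + 3 + 28 + 12)/10 = 15.7000
Numerator Σ_{t=1}^{9}(x_t−x̄)(x_{t+1}−x̄) = -694.0900
Denominator Σ(x_t−x̄)² = 882.1000
r_1 = -694.0900 / 882.1000 = -0.787

-0.787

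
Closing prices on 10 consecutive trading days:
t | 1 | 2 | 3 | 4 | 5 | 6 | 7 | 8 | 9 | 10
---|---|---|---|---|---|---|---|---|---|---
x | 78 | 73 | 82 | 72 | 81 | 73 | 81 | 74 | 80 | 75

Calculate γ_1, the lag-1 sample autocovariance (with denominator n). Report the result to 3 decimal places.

-12.801

Mean x̄ = (78 + 73 + 82 + 72 + 81 + 73 + 81 + 74 + 80 + 75)/10 = 76.9000
Σ_{t=1}^{9}(x_t−x̄)(x_{t+1}−x̄) = -128.0100
γ_1 = -128.0100 / 10 = -12.801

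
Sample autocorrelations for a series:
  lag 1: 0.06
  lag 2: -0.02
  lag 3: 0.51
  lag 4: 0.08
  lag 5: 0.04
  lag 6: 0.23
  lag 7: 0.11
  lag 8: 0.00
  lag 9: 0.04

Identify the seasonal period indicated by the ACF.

The largest autocorrelation is r_3 = 0.51, with a weaker echo at lag 6 (0.23); the remaining lags stay at or below 0.11.
The dominant spike at lag 3 indicates a seasonal period of 3.

3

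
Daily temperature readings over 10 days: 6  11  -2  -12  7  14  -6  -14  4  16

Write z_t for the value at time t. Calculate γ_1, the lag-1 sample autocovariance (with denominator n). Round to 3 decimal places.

7.944

Mean z̄ = (6 + 11 − 2 − 12 + 7 + 14 − 6 − 14 + 4 + 16)/10 = 2.4000
Σ_{t=1}^{9}(z_t−z̄)(z_{t+1}−z̄) = 79.4400
γ_1 = 79.4400 / 10 = 7.944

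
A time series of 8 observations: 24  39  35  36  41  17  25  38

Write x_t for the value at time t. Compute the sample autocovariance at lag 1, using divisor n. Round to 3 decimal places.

Mean x̄ = (24 + 39 + 35 + 36 + 41 + 17 + 25 + 38)/8 = 31.8750
Deviations: -7.8750, 7.1250, 3.1250, 4.1250, 9.1250, -14.8750, -6.8750, 6.1250
Σ_{t=1}^{7}(x_t−x̄)(x_{t+1}−x̄) = -58.8906
γ_1 = -58.8906 / 8 = -7.361

-7.361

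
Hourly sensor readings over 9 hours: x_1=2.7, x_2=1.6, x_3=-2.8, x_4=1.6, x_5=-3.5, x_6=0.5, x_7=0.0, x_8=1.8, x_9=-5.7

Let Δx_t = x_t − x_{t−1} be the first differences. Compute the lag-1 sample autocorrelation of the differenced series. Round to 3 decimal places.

-0.562

First differences Δx: -1.1, -4.4, 4.4, -5.1, 4.0, -0.5, 1.8, -7.5
Mean of differences = -1.0500
Numerator Σ(Δx_t−Δx̄)(Δx_{t+1}−Δx̄) = -74.6525
Denominator Σ(Δx_t−Δx̄)² = 132.8600
r_1(Δx) = -74.6525 / 132.8600 = -0.562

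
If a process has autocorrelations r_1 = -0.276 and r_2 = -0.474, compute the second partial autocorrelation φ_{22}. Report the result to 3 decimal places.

φ_{22} = (r_2 − r_1²) / (1 − r_1²)
r_1² = (-0.276)² = 0.076176
Numerator = -0.474 − 0.0762 = -0.5502; denominator = 1 − 0.0762 = 0.9238
φ_{22} = -0.5502 / 0.9238 = -0.596

-0.596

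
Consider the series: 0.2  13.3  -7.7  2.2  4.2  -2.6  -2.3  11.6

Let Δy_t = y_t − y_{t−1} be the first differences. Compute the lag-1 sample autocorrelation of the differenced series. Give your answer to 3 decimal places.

First differences Δy: 13.1, -21.0, 9.9, 2.0, -6.8, 0.3, 13.9
Mean of differences = 1.6286
Numerator Σ(Δy_t−Δȳ)(Δy_{t+1}−Δȳ) = -451.9165
Denominator Σ(Δy_t−Δȳ)² = 935.5943
r_1(Δy) = -451.9165 / 935.5943 = -0.483

-0.483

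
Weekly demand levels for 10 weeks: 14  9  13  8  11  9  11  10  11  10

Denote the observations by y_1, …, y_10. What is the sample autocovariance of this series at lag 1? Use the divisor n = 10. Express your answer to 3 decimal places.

Mean ȳ = (14 + 9 + 13 + 8 + 11 + 9 + 11 + 10 + 11 + 10)/10 = 10.6000
Σ_{t=1}^{9}(y_t−ȳ)(y_{t+1}−ȳ) = -18.5600
γ_1 = -18.5600 / 10 = -1.856

-1.856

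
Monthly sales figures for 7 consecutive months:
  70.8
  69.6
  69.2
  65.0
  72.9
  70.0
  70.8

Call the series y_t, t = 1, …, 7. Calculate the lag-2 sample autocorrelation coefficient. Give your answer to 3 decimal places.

Mean ȳ = (70.8 + 69.6 + 69.2 + 65.0 + 72.9 + 70.0 + 70.8)/7 = 69.7571
Deviations from mean: 1.0429, -0.1571, -0.5571, -4.7571, 3.1429, 0.2429, 1.0429
Σ(y_t−ȳ)(y_{t+2}−ȳ) = (-0.5810) + (0.7476) + (-1.7510) + (-1.1553) + (3.2776) = 0.5378
Denominator Σ(y_t−ȳ)² = 35.0771
r_2 = 0.5378 / 35.0771 = 0.015

0.015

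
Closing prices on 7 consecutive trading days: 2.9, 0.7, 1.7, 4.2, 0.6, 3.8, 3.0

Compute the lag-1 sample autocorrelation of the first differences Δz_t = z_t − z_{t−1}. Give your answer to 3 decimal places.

First differences Δz: -2.2, 1.0, 2.5, -3.6, 3.2, -0.8
Mean of differences = 0.0167
Numerator Σ(Δz_t−Δz̄)(Δz_{t+1}−Δz̄) = -22.8319
Denominator Σ(Δz_t−Δz̄)² = 35.9283
r_1(Δz) = -22.8319 / 35.9283 = -0.635

-0.635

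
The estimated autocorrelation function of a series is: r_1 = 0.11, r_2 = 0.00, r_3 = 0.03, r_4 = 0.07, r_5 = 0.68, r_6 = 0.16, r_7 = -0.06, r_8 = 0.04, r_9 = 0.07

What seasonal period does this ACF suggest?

5

The largest autocorrelation is r_5 = 0.68; the remaining lags stay at or below 0.16.
The dominant spike at lag 5 indicates a seasonal period of 5.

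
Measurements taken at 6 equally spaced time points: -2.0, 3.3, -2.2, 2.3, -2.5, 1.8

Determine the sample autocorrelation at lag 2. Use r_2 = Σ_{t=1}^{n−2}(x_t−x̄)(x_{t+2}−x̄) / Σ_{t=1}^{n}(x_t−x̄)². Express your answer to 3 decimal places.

Mean x̄ = (-2.0 + 3.3 − 2.2 + 2.3 − 2.5 + 1.8)/6 = 0.1167
Σ(x_t−x̄)(x_{t+2}−x̄) = (4.9036) + (6.9503) + (6.0619) + (3.6753) = 21.5911
Denominator Σ(x_t−x̄)² = 34.4283
r_2 = 21.5911 / 34.4283 = 0.627

0.627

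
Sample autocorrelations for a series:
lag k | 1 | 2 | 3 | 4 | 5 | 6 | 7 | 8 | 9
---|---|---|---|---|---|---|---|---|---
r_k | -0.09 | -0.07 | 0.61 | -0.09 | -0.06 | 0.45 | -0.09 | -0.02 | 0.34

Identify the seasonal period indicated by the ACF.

3

The largest autocorrelation is r_3 = 0.61, with weaker echoes at lags 6 (0.45) and 9 (0.34); the remaining lags stay at or below -0.02.
The dominant spike at lag 3 indicates a seasonal period of 3.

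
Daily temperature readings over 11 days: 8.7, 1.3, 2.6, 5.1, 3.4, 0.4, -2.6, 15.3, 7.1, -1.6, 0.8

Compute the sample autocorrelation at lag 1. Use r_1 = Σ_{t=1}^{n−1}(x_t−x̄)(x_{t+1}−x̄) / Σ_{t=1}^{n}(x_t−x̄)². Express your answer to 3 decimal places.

-0.097

Mean x̄ = (8.7 + 1.3 + 2.6 + 5.1 + 3.4 + 0.4 − 2.6 + 15.3 + 7.1 − 1.6 + 0.8)/11 = 3.6818
Numerator Σ_{t=1}^{10}(x_t−x̄)(x_{t+1}−x̄) = -25.8721
Denominator Σ(x_t−x̄)² = 267.2164
r_1 = -25.8721 / 267.2164 = -0.097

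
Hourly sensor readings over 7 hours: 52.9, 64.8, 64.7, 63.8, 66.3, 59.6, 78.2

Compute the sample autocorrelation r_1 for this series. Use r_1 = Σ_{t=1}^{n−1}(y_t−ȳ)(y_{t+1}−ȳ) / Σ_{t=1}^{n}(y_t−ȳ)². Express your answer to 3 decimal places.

Mean ȳ = (52.9 + 64.8 + 64.7 + 63.8 + 66.3 + 59.6 + 78.2)/7 = 64.3286
Deviations from mean: -11.4286, 0.4714, 0.3714, -0.5286, 1.9714, -4.7286, 13.8714
Σ(y_t−ȳ)(y_{t+1}−ȳ) = (-5.3878) + (0.1751) + (-0.1963) + (-1.0420) + (-9.3220) + (-65.5920) = -81.3651
Denominator Σ(y_t−ȳ)² = 349.9143
r_1 = -81.3651 / 349.9143 = -0.233

-0.233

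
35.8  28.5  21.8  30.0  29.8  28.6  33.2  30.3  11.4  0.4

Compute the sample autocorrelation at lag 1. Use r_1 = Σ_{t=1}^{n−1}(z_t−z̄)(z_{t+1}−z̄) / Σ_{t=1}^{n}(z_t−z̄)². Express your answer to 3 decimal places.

0.357

Mean z̄ = (35.8 + 28.5 + 21.8 + 30.0 + 29.8 + 28.6 + 33.2 + 30.3 + 11.4 + 0.4)/10 = 24.9800
Numerator Σ_{t=1}^{9}(z_t−z̄)(z_{t+1}−z̄) = 387.6116
Denominator Σ(z_t−z̄)² = 1085.5760
r_1 = 387.6116 / 1085.5760 = 0.357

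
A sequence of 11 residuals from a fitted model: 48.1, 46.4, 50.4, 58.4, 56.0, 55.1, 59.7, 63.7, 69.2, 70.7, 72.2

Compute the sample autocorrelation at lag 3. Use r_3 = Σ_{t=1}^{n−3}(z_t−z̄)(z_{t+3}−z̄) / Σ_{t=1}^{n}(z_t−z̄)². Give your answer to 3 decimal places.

Mean z̄ = (48.1 + 46.4 + 50.4 + 58.4 + 56.0 + 55.1 + 59.7 + 63.7 + 69.2 + 70.7 + 72.2)/11 = 59.0818
Numerator Σ_{t=1}^{8}(z_t−z̄)(z_{t+3}−z̄) = 93.9617
Denominator Σ(z_t−z̄)² = 813.7764
r_3 = 93.9617 / 813.7764 = 0.115

0.115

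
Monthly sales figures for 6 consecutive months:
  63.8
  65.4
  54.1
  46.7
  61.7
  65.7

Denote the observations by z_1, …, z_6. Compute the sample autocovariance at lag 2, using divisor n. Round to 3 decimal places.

-31.463

Mean z̄ = (63.8 + 65.4 + 54.1 + 46.7 + 61.7 + 65.7)/6 = 59.5667
Deviations: 4.2333, 5.8333, -5.4667, -12.8667, 2.1333, 6.1333
Σ_{t=1}^{4}(z_t−z̄)(z_{t+2}−z̄) = -188.7756
γ_2 = -188.7756 / 6 = -31.463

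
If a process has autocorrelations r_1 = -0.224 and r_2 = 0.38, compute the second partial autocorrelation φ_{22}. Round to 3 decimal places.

0.347

φ_{22} = (r_2 − r_1²) / (1 − r_1²)
r_1² = (-0.224)² = 0.050176
Numerator = 0.38 − 0.0502 = 0.3298; denominator = 1 − 0.0502 = 0.9498
φ_{22} = 0.3298 / 0.9498 = 0.347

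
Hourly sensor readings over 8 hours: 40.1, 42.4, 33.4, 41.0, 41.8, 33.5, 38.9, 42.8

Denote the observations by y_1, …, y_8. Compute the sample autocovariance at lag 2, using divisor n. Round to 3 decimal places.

Mean ȳ = (40.1 + 42.4 + 33.4 + 41.0 + 41.8 + 33.5 + 38.9 + 42.8)/8 = 39.2375
Σ_{t=1}^{6}(y_t−ȳ)(y_{t+2}−ȳ) = -45.8366
γ_2 = -45.8366 / 8 = -5.730

-5.730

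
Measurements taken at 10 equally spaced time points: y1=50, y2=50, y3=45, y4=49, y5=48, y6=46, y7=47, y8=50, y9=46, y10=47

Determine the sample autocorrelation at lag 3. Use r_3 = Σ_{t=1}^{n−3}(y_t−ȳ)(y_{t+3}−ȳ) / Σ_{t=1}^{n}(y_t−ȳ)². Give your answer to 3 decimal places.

0.363

Mean ȳ = (50 + 50 + 45 + 49 + 48 + 46 + 47 + 50 + 46 + 47)/10 = 47.8000
Σ(y_t−ȳ)(y_{t+3}−ȳ) = (2.6400) + (0.4400) + (5.0400) + (-0.9600) + (0.4400) + (3.2400) + (0.6400) = 11.4800
Denominator Σ(y_t−ȳ)² = 31.6000
r_3 = 11.4800 / 31.6000 = 0.363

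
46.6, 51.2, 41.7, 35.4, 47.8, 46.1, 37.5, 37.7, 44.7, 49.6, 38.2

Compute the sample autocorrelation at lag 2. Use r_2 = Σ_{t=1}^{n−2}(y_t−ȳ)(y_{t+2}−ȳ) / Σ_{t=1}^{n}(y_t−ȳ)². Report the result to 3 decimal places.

Mean ȳ = (46.6 + 51.2 + 41.7 + 35.4 + 47.8 + 46.1 + 37.5 + 37.7 + 44.7 + 49.6 + 38.2)/11 = 43.3182
Numerator Σ_{t=1}^{9}(y_t−ȳ)(y_{t+2}−ȳ) = -189.1088
Denominator Σ(y_t−ȳ)² = 299.0164
r_2 = -189.1088 / 299.0164 = -0.632

-0.632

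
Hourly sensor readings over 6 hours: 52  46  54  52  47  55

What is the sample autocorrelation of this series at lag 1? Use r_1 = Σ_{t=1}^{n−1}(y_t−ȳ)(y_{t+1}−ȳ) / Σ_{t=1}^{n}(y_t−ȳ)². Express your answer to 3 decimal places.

-0.544

Mean ȳ = (52 + 46 + 54 + 52 + 47 + 55)/6 = 51.0000
Deviations from mean: 1.0000, -5.0000, 3.0000, 1.0000, -4.0000, 4.0000
Σ(y_t−ȳ)(y_{t+1}−ȳ) = (-5.0000) + (-15.0000) + (3.0000) + (-4.0000) + (-16.0000) = -37.0000
Denominator Σ(y_t−ȳ)² = 68.0000
r_1 = -37.0000 / 68.0000 = -0.544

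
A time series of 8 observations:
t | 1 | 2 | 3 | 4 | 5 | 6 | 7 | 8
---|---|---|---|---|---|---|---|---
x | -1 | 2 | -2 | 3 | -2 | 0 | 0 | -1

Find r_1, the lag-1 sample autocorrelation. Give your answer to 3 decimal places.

Mean x̄ = (-1 + 2 − 2 + 3 − 2 + 0 + 0 − 1)/8 = -0.1250
Deviations from mean: -0.8750, 2.1250, -1.8750, 3.1250, -1.8750, 0.1250, 0.1250, -0.8750
Numerator Σ_{t=1}^{7}(x_t−x̄)(x_{t+1}−x̄) = -17.8906
Denominator Σ(x_t−x̄)² = 22.8750
r_1 = -17.8906 / 22.8750 = -0.782

-0.782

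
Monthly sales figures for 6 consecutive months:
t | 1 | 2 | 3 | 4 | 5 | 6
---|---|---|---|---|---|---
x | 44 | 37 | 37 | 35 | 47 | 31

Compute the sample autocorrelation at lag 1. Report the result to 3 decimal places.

Mean x̄ = (44 + 37 + 37 + 35 + 47 + 31)/6 = 38.5000
Numerator Σ_{t=1}^{5}(x_t−x̄)(x_{t+1}−x̄) = -94.2500
Denominator Σ(x_t−x̄)² = 175.5000
r_1 = -94.2500 / 175.5000 = -0.537

-0.537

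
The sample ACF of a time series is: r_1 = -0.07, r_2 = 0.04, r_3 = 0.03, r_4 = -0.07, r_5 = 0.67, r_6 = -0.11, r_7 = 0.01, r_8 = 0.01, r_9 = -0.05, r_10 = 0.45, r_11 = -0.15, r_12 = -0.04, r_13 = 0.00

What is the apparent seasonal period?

The largest autocorrelation is r_5 = 0.67, with a weaker echo at lag 10 (0.45); the remaining lags stay at or below 0.04.
The dominant spike at lag 5 indicates a seasonal period of 5.

5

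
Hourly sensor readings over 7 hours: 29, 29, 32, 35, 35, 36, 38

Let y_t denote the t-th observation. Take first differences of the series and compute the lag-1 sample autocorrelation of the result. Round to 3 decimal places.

-0.184

First differences Δy: 0, 3, 3, 0, 1, 2
Mean of differences = 1.5000
Numerator Σ(Δy_t−Δȳ)(Δy_{t+1}−Δȳ) = -1.7500
Denominator Σ(Δy_t−Δȳ)² = 9.5000
r_1(Δy) = -1.7500 / 9.5000 = -0.184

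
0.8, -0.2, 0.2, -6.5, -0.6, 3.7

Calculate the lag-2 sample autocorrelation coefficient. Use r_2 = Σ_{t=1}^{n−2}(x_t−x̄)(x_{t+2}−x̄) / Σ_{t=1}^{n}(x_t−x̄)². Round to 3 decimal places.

-0.462

Mean x̄ = (0.8 − 0.2 + 0.2 − 6.5 − 0.6 + 3.7)/6 = -0.4333
Deviations from mean: 1.2333, 0.2333, 0.6333, -6.0667, -0.1667, 4.1333
Σ(x_t−x̄)(x_{t+2}−x̄) = (0.7811) + (-1.4156) + (-0.1056) + (-25.0756) = -25.8156
Denominator Σ(x_t−x̄)² = 55.8933
r_2 = -25.8156 / 55.8933 = -0.462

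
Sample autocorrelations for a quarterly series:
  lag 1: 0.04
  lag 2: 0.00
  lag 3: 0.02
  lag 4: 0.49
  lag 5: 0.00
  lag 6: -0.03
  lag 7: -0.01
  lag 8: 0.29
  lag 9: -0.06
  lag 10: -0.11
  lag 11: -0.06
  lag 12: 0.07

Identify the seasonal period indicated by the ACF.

The largest autocorrelation is r_4 = 0.49, with a weaker echo at lag 8 (0.29); the remaining lags stay at or below 0.07.
The dominant spike at lag 4 indicates a seasonal period of 4.

4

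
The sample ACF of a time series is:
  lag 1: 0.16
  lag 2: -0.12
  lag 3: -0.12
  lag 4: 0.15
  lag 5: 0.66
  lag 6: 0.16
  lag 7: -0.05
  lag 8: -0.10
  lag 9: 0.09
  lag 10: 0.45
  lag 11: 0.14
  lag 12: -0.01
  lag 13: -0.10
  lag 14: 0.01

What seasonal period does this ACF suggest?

5

The largest autocorrelation is r_5 = 0.66, with a weaker echo at lag 10 (0.45); the remaining lags stay at or below 0.16.
The dominant spike at lag 5 indicates a seasonal period of 5.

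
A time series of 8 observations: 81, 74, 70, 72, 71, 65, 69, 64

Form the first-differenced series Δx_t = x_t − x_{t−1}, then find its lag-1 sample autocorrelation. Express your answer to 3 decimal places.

First differences Δx: -7, -4, 2, -1, -6, 4, -5
Mean of differences = -2.4286
Numerator Σ(Δx_t−Δx̄)(Δx_{t+1}−Δx̄) = -38.0408
Denominator Σ(Δx_t−Δx̄)² = 105.7143
r_1(Δx) = -38.0408 / 105.7143 = -0.360

-0.360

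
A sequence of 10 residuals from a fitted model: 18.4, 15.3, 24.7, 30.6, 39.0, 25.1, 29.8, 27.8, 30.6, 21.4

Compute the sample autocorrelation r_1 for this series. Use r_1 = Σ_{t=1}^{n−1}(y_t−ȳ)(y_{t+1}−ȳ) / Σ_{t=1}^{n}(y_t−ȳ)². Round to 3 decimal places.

Mean ȳ = (18.4 + 15.3 + 24.7 + 30.6 + 39.0 + 25.1 + 29.8 + 27.8 + 30.6 + 21.4)/10 = 26.2700
Numerator Σ_{t=1}^{9}(y_t−ȳ)(y_{t+1}−ȳ) = 123.7941
Denominator Σ(y_t−ȳ)² = 424.1810
r_1 = 123.7941 / 424.1810 = 0.292

0.292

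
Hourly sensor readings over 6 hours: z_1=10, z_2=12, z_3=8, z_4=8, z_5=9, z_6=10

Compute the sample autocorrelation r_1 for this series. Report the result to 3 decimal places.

0.022

Mean z̄ = (10 + 12 + 8 + 8 + 9 + 10)/6 = 9.5000
Deviations from mean: 0.5000, 2.5000, -1.5000, -1.5000, -0.5000, 0.5000
Numerator Σ_{t=1}^{5}(z_t−z̄)(z_{t+1}−z̄) = 0.2500
Denominator Σ(z_t−z̄)² = 11.5000
r_1 = 0.2500 / 11.5000 = 0.022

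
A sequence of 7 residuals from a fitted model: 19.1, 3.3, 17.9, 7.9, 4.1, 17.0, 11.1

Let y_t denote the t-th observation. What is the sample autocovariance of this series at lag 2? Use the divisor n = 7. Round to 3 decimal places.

1.985

Mean ȳ = (19.1 + 3.3 + 17.9 + 7.9 + 4.1 + 17.0 + 11.1)/7 = 11.4857
Σ_{t=1}^{5}(y_t−ȳ)(y_{t+2}−ȳ) = 13.8939
γ_2 = 13.8939 / 7 = 1.985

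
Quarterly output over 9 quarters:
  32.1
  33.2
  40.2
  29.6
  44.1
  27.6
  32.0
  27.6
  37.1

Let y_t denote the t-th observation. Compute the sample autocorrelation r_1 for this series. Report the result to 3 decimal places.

Mean ȳ = (32.1 + 33.2 + 40.2 + 29.6 + 44.1 + 27.6 + 32.0 + 27.6 + 37.1)/9 = 33.7222
Numerator Σ_{t=1}^{8}(y_t−ȳ)(y_{t+1}−ȳ) = -135.1449
Denominator Σ(y_t−ȳ)² = 258.8956
r_1 = -135.1449 / 258.8956 = -0.522

-0.522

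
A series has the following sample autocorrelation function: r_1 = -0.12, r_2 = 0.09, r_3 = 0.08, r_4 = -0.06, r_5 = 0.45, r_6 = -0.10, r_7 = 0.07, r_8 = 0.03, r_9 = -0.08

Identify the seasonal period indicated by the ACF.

The largest autocorrelation is r_5 = 0.45; the remaining lags stay at or below 0.09.
The dominant spike at lag 5 indicates a seasonal period of 5.

5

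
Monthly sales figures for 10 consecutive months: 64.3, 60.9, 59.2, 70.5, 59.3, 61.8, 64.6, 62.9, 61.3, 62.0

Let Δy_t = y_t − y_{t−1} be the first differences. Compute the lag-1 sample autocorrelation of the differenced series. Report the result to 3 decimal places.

First differences Δy: -3.4, -1.7, 11.3, -11.2, 2.5, 2.8, -1.7, -1.6, 0.7
Mean of differences = -0.2556
Numerator Σ(Δy_t−Δȳ)(Δy_{t+1}−Δȳ) = -164.1131
Denominator Σ(Δy_t−Δȳ)² = 287.0222
r_1(Δy) = -164.1131 / 287.0222 = -0.572

-0.572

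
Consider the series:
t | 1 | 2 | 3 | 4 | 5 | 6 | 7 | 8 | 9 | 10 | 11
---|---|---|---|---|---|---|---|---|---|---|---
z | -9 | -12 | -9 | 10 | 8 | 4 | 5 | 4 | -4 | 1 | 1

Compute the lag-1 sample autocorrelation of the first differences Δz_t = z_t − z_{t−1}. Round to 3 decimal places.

-0.069

First differences Δz: -3, 3, 19, -2, -4, 1, -1, -8, 5, 0
Mean of differences = 1.0000
Numerator Σ(Δz_t−Δz̄)(Δz_{t+1}−Δz̄) = -33.0000
Denominator Σ(Δz_t−Δz̄)² = 480.0000
r_1(Δz) = -33.0000 / 480.0000 = -0.069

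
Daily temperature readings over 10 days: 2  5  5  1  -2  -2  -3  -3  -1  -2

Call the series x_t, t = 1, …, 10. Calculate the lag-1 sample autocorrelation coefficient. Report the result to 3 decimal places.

0.721

Mean x̄ = (2 + 5 + 5 + 1 − 2 − 2 − 3 − 3 − 1 − 2)/10 = 0.0000
Numerator Σ_{t=1}^{9}(x_t−x̄)(x_{t+1}−x̄) = 62.0000
Denominator Σ(x_t−x̄)² = 86.0000
r_1 = 62.0000 / 86.0000 = 0.721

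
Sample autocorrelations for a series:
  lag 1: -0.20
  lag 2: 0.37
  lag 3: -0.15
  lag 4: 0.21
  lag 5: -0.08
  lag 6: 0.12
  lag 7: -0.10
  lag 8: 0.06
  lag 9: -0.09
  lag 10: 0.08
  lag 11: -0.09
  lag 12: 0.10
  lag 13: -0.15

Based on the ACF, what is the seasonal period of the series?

The largest autocorrelation is r_2 = 0.37, with a weaker echo at lag 4 (0.21); the remaining lags stay at or below 0.12.
The dominant spike at lag 2 indicates a seasonal period of 2.

2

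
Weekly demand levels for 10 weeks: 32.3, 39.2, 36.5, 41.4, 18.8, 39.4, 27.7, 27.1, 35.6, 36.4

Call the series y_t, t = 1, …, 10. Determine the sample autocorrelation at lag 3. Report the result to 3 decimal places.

Mean ȳ = (32.3 + 39.2 + 36.5 + 41.4 + 18.8 + 39.4 + 27.7 + 27.1 + 35.6 + 36.4)/10 = 33.4400
Σ(y_t−ȳ)(y_{t+3}−ȳ) = (-9.0744) + (-84.3264) + (18.2376) + (-45.6904) + (92.8176) + (12.8736) + (-16.9904) = -32.1528
Denominator Σ(y_t−ȳ)² = 443.6240
r_3 = -32.1528 / 443.6240 = -0.072

-0.072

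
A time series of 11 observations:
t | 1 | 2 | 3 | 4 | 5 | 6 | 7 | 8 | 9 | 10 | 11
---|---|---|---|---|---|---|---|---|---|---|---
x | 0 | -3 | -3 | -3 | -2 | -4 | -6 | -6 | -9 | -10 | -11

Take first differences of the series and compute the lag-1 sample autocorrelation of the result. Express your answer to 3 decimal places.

-0.172

First differences Δx: -3, 0, 0, 1, -2, -2, 0, -3, -1, -1
Mean of differences = -1.1000
Numerator Σ(Δx_t−Δx̄)(Δx_{t+1}−Δx̄) = -2.9100
Denominator Σ(Δx_t−Δx̄)² = 16.9000
r_1(Δx) = -2.9100 / 16.9000 = -0.172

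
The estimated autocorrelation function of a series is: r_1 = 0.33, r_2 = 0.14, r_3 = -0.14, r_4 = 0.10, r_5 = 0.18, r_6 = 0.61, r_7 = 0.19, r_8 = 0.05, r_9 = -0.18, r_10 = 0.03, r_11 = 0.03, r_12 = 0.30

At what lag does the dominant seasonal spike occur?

6

The largest autocorrelation is r_6 = 0.61; the remaining lags stay at or below 0.33. The elevated value at lag 1 (0.33), dropping to 0.14 at lag 2, reflects decaying short-term dependence rather than seasonality.
The dominant spike at lag 6 indicates a seasonal period of 6.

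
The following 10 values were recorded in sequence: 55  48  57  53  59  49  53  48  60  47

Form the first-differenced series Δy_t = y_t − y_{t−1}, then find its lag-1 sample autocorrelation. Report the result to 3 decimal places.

-0.714

First differences Δy: -7, 9, -4, 6, -10, 4, -5, 12, -13
Mean of differences = -0.8889
Numerator Σ(Δy_t−Δȳ)(Δy_{t+1}−Δȳ) = -449.1235
Denominator Σ(Δy_t−Δȳ)² = 628.8889
r_1(Δy) = -449.1235 / 628.8889 = -0.714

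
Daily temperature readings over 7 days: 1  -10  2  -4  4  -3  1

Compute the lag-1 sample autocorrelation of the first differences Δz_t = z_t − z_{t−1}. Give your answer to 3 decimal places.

-0.781

First differences Δz: -11, 12, -6, 8, -7, 4
Mean of differences = 0.0000
Numerator Σ(Δz_t−Δz̄)(Δz_{t+1}−Δz̄) = -336.0000
Denominator Σ(Δz_t−Δz̄)² = 430.0000
r_1(Δz) = -336.0000 / 430.0000 = -0.781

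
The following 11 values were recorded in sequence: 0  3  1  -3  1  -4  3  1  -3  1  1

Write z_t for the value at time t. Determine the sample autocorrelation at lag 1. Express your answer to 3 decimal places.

Mean z̄ = (0 + 3 + 1 − 3 + 1 − 4 + 3 + 1 − 3 + 1 + 1)/11 = 0.0909
Numerator Σ_{t=1}^{10}(z_t−z̄)(z_{t+1}−z̄) = -21.0083
Denominator Σ(z_t−z̄)² = 56.9091
r_1 = -21.0083 / 56.9091 = -0.369

-0.369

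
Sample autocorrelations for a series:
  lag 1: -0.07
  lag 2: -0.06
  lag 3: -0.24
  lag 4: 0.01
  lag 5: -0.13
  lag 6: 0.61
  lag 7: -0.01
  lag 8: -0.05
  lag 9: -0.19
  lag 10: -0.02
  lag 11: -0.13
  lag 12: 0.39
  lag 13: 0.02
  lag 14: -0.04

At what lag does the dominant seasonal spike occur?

6

The largest autocorrelation is r_6 = 0.61, with a weaker echo at lag 12 (0.39); the remaining lags stay at or below 0.02.
The dominant spike at lag 6 indicates a seasonal period of 6.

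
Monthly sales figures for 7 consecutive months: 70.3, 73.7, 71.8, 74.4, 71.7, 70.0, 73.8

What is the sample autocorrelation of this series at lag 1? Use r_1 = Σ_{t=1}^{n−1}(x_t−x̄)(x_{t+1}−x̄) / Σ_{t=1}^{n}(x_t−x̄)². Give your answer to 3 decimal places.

Mean x̄ = (70.3 + 73.7 + 71.8 + 74.4 + 71.7 + 70.0 + 73.8)/7 = 72.2429
Numerator Σ_{t=1}^{6}(x_t−x̄)(x_{t+1}−x̄) = -7.8776
Denominator Σ(x_t−x̄)² = 18.4971
r_1 = -7.8776 / 18.4971 = -0.426

-0.426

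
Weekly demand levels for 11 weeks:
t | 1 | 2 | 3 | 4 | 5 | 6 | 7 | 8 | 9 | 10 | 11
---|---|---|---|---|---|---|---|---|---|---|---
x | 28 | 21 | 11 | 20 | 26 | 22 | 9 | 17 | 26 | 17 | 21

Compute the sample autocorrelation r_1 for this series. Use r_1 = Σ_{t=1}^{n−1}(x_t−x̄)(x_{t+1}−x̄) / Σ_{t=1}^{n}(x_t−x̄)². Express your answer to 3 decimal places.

Mean x̄ = (28 + 21 + 11 + 20 + 26 + 22 + 9 + 17 + 26 + 17 + 21)/11 = 19.8182
Numerator Σ_{t=1}^{10}(x_t−x̄)(x_{t+1}−x̄) = -19.0331
Denominator Σ(x_t−x̄)² = 361.6364
r_1 = -19.0331 / 361.6364 = -0.053

-0.053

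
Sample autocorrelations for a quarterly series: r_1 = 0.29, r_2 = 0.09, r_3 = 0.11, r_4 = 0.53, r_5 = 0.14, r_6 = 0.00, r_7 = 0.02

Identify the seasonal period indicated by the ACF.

4

The largest autocorrelation is r_4 = 0.53; the remaining lags stay at or below 0.29. The elevated value at lag 1 (0.29), dropping to 0.09 at lag 2, reflects decaying short-term dependence rather than seasonality.
The dominant spike at lag 4 indicates a seasonal period of 4.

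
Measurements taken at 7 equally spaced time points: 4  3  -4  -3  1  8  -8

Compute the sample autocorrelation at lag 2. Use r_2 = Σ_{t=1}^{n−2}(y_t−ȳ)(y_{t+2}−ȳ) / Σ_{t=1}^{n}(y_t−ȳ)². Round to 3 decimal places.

-0.336

Mean ȳ = (4 + 3 − 4 − 3 + 1 + 8 − 8)/7 = 0.1429
Σ(y_t−ȳ)(y_{t+2}−ȳ) = (-15.9796) + (-8.9796) + (-3.5510) + (-24.6939) + (-6.9796) = -60.1837
Denominator Σ(y_t−ȳ)² = 178.8571
r_2 = -60.1837 / 178.8571 = -0.336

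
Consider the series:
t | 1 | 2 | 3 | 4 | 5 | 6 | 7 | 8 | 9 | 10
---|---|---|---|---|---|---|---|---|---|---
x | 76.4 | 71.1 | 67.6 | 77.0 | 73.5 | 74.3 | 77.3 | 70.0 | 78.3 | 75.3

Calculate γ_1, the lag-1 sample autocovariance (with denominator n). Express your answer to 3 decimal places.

Mean x̄ = (76.4 + 71.1 + 67.6 + 77.0 + 73.5 + 74.3 + 77.3 + 70.0 + 78.3 + 75.3)/10 = 74.0800
Σ_{t=1}^{9}(x_t−x̄)(x_{t+1}−x̄) = -32.8444
γ_1 = -32.8444 / 10 = -3.284

-3.284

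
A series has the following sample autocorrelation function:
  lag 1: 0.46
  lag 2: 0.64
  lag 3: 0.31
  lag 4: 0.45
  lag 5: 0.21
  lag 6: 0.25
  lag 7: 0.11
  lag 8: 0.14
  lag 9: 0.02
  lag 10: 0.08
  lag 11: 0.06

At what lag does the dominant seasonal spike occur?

2

The largest autocorrelation is r_2 = 0.64; the remaining lags stay at or below 0.46.
The dominant spike at lag 2 indicates a seasonal period of 2.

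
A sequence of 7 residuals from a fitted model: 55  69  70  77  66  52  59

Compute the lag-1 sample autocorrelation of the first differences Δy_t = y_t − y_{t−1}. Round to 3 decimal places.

First differences Δy: 14, 1, 7, -11, -14, 7
Mean of differences = 0.6667
Numerator Σ(Δy_t−Δȳ)(Δy_{t+1}−Δȳ) = 10.8889
Denominator Σ(Δy_t−Δȳ)² = 609.3333
r_1(Δy) = 10.8889 / 609.3333 = 0.018

0.018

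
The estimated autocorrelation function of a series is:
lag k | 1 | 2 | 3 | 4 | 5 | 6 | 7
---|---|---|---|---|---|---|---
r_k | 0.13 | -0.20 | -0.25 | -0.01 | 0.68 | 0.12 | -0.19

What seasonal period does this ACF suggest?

The largest autocorrelation is r_5 = 0.68; the remaining lags stay at or below 0.13.
The dominant spike at lag 5 indicates a seasonal period of 5.

5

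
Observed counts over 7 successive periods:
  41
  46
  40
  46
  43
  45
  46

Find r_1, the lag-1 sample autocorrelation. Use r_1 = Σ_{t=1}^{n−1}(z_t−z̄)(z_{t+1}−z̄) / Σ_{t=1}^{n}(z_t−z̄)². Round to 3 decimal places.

Mean z̄ = (41 + 46 + 40 + 46 + 43 + 45 + 46)/7 = 43.8571
Deviations from mean: -2.8571, 2.1429, -3.8571, 2.1429, -0.8571, 1.1429, 2.1429
Σ(z_t−z̄)(z_{t+1}−z̄) = (-6.1224) + (-8.2653) + (-8.2653) + (-1.8367) + (-0.9796) + (2.4490) = -23.0204
Denominator Σ(z_t−z̄)² = 38.8571
r_1 = -23.0204 / 38.8571 = -0.592

-0.592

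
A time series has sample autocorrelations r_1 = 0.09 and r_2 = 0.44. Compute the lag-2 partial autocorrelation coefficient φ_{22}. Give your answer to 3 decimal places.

φ_{22} = (r_2 − r_1²) / (1 − r_1²)
r_1² = (0.09)² = 0.0081
Numerator = 0.44 − 0.0081 = 0.4319; denominator = 1 − 0.0081 = 0.9919
φ_{22} = 0.4319 / 0.9919 = 0.435

0.435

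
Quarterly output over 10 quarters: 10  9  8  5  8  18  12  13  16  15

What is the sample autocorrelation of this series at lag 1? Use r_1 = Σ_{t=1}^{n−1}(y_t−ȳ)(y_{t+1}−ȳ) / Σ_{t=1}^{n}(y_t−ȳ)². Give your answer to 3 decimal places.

Mean ȳ = (10 + 9 + 8 + 5 + 8 + 18 + 12 + 13 + 16 + 15)/10 = 11.4000
Numerator Σ_{t=1}^{9}(y_t−ȳ)(y_{t+1}−ȳ) = 61.4400
Denominator Σ(y_t−ȳ)² = 152.4000
r_1 = 61.4400 / 152.4000 = 0.403

0.403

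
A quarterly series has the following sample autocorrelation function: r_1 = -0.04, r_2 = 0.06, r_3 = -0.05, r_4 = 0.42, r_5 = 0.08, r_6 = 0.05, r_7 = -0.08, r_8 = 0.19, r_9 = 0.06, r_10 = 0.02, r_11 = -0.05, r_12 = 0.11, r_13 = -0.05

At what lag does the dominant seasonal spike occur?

The largest autocorrelation is r_4 = 0.42, with a weaker echo at lag 8 (0.19); the remaining lags stay at or below 0.11.
The dominant spike at lag 4 indicates a seasonal period of 4.

4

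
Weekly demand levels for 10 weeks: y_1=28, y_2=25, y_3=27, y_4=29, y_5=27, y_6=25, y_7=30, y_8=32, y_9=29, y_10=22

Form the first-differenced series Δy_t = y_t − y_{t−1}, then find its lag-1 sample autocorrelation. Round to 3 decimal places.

First differences Δy: -3, 2, 2, -2, -2, 5, 2, -3, -7
Mean of differences = -0.6667
Numerator Σ(Δy_t−Δȳ)(Δy_{t+1}−Δȳ) = 15.2222
Denominator Σ(Δy_t−Δȳ)² = 108.0000
r_1(Δy) = 15.2222 / 108.0000 = 0.141

0.141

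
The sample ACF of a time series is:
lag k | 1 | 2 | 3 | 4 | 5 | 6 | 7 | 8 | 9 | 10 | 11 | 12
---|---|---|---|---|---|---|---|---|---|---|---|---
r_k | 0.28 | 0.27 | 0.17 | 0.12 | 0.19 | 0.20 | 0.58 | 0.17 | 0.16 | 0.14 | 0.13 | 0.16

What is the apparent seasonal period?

The largest autocorrelation is r_7 = 0.58; the remaining lags stay at or below 0.28. The elevated value at lag 1 (0.28), dropping to 0.27 at lag 2, reflects decaying short-term dependence rather than seasonality.
The dominant spike at lag 7 indicates a seasonal period of 7.

7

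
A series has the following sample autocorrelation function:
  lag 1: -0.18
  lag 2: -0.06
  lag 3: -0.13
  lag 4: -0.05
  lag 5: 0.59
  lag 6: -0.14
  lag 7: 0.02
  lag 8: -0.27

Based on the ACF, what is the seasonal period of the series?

5

The largest autocorrelation is r_5 = 0.59; the remaining lags stay at or below 0.02.
The dominant spike at lag 5 indicates a seasonal period of 5.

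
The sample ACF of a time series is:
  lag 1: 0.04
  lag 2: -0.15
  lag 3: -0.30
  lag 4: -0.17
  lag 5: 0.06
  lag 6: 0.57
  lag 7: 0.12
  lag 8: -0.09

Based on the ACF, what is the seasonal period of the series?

6

The largest autocorrelation is r_6 = 0.57; the remaining lags stay at or below 0.12.
The dominant spike at lag 6 indicates a seasonal period of 6.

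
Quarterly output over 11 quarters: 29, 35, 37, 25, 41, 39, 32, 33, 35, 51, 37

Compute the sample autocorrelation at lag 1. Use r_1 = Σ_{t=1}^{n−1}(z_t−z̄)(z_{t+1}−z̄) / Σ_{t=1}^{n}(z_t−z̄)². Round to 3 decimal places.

Mean z̄ = (29 + 35 + 37 + 25 + 41 + 39 + 32 + 33 + 35 + 51 + 37)/11 = 35.8182
Numerator Σ_{t=1}^{10}(z_t−z̄)(z_{t+1}−z̄) = -41.3058
Denominator Σ(z_t−z̄)² = 457.6364
r_1 = -41.3058 / 457.6364 = -0.090

-0.090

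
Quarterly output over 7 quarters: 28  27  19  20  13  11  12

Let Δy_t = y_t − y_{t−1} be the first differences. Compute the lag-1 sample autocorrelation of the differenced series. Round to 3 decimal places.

-0.579

First differences Δy: -1, -8, 1, -7, -2, 1
Mean of differences = -2.6667
Numerator Σ(Δy_t−Δȳ)(Δy_{t+1}−Δȳ) = -44.7778
Denominator Σ(Δy_t−Δȳ)² = 77.3333
r_1(Δy) = -44.7778 / 77.3333 = -0.579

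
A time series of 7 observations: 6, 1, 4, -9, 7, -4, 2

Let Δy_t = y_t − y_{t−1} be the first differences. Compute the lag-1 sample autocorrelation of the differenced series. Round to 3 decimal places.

First differences Δy: -5, 3, -13, 16, -11, 6
Mean of differences = -0.6667
Numerator Σ(Δy_t−Δȳ)(Δy_{t+1}−Δȳ) = -507.7778
Denominator Σ(Δy_t−Δȳ)² = 613.3333
r_1(Δy) = -507.7778 / 613.3333 = -0.828

-0.828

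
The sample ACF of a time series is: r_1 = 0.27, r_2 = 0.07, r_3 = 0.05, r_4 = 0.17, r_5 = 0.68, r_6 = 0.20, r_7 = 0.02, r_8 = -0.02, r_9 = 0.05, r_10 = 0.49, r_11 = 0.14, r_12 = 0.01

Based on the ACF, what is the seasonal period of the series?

The largest autocorrelation is r_5 = 0.68, with a weaker echo at lag 10 (0.49); the remaining lags stay at or below 0.27. The elevated value at lag 1 (0.27), dropping to 0.07 at lag 2, reflects decaying short-term dependence rather than seasonality.
The dominant spike at lag 5 indicates a seasonal period of 5.

5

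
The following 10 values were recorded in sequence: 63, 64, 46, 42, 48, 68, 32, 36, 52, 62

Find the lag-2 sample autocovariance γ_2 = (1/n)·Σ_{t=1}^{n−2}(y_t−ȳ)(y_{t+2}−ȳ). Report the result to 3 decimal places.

-68.698

Mean ȳ = (63 + 64 + 46 + 42 + 48 + 68 + 32 + 36 + 52 + 62)/10 = 51.3000
Σ_{t=1}^{8}(y_t−ȳ)(y_{t+2}−ȳ) = -686.9800
γ_2 = -686.9800 / 10 = -68.698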